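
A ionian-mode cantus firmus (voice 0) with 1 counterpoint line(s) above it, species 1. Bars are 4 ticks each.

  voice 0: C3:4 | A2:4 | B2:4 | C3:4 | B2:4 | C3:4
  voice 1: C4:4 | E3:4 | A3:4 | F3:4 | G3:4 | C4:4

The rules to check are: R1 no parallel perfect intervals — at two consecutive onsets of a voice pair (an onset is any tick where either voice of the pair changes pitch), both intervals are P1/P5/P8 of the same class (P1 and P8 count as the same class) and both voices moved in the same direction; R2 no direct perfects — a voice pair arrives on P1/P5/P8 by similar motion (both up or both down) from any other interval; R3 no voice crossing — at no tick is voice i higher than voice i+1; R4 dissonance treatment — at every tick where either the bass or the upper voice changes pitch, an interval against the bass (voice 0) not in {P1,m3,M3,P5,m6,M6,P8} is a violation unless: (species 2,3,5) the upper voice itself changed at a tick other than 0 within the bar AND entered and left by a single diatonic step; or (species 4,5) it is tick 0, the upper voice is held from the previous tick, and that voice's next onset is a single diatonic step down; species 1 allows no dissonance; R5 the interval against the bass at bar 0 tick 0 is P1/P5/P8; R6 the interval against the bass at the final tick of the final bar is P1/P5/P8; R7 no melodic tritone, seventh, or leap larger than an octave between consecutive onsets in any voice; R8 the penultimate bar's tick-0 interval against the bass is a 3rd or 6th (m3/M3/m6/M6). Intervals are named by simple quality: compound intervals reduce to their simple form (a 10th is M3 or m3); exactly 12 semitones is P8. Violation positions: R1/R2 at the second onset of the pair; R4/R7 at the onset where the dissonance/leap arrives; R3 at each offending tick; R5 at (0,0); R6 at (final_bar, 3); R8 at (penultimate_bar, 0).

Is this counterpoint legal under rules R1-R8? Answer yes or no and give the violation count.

No (4 violations)

bar 0: v0=C3 v1=C4 (P8)
bar 1: v0=A2 v1=E3 (P5)
bar 2: v0=B2 v1=A3 (m7)
bar 3: v0=C3 v1=F3 (P4)
bar 4: v0=B2 v1=G3 (m6)
bar 5: v0=C3 v1=C4 (P8)
  R2 @ bar1.0: C3/C4 P8 -> A2/E3 P5 similar
  R4 @ bar2.0: B2/A3 m7 untreated
  R4 @ bar3.0: C3/F3 P4 untreated
  R2 @ bar5.0: B2/G3 m6 -> C3/C4 P8 similar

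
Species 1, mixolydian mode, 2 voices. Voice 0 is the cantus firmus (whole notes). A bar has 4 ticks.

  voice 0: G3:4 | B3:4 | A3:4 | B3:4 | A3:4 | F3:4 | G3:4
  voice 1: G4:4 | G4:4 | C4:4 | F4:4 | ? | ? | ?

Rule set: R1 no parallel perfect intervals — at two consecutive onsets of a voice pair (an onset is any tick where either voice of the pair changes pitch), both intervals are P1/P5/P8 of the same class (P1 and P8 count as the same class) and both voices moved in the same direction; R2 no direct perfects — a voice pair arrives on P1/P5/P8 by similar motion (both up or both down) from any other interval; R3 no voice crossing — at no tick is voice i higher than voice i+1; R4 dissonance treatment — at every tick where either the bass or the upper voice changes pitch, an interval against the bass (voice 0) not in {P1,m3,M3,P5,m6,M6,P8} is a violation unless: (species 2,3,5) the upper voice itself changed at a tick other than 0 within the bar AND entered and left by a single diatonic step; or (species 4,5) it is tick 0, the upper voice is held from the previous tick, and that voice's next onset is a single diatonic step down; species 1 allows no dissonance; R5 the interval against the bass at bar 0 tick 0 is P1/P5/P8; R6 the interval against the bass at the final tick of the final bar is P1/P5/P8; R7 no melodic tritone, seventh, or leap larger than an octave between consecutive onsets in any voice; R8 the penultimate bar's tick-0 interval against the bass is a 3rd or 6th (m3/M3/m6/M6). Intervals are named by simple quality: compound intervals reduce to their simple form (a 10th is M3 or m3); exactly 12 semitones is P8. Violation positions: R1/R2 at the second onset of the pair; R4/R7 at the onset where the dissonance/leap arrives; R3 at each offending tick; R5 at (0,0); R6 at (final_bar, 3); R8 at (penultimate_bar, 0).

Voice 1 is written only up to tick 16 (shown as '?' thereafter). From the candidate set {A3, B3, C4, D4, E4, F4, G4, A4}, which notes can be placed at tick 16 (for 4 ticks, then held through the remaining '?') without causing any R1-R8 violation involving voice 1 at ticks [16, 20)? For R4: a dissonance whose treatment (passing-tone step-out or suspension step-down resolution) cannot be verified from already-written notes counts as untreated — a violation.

A3: violates R2
B3: violates R4,R7
C4: legal
D4: violates R4
E4: violates R2
F4: legal
G4: violates R4
A4: legal

{A4, C4, F4}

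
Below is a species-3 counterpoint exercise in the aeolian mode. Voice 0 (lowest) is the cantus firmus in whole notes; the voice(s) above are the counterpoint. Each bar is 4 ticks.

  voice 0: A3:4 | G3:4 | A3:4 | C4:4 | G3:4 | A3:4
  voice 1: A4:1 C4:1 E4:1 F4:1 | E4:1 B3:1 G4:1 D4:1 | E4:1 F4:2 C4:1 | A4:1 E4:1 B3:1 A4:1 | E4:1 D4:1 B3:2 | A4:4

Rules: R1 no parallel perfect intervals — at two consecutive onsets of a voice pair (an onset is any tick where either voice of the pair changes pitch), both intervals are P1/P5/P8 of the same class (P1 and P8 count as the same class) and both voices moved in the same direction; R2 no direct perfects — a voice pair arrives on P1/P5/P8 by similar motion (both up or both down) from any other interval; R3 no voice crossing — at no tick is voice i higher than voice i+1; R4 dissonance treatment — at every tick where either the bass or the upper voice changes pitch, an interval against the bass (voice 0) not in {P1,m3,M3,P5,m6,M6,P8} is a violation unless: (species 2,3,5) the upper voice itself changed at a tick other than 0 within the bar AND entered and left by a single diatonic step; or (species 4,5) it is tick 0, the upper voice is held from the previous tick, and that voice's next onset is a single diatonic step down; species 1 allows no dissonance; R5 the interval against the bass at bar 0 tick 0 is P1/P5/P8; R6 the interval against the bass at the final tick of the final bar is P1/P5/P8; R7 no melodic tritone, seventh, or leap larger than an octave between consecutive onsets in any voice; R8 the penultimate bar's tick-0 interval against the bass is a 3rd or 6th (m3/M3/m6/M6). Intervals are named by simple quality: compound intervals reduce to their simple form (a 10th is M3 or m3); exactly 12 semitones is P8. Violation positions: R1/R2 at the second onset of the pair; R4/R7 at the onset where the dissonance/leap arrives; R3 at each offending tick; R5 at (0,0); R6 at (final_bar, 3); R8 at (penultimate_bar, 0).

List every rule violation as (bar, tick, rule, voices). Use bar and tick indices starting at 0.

(2, 0, R1, (0, 1))
(3, 2, R3, (0, 1))
(3, 2, R4, (0, 1))
(3, 3, R7, (1,))
(5, 0, R2, (0, 1))
(5, 0, R7, (1,))

bar 0: v0=A3 v1=A4 downbeat P8
bar 1: v0=G3 v1=E4 downbeat M6
bar 2: v0=A3 v1=E4 downbeat P5
bar 3: v0=C4 v1=A4 downbeat M6
bar 4: v0=G3 v1=E4 downbeat M6
bar 5: v0=A3 v1=A4 downbeat P8
  -> R1 @ bar 2 tick 0 v(0, 1): G3/D4 P5 -> A3/E4 P5 similar
  -> R3 @ bar 3 tick 2 v(0, 1): C4 above B3
  -> R4 @ bar 3 tick 2 v(0, 1): C4/B3 m2 untreated
  -> R7 @ bar 3 tick 3 v(1,): B3->A4 leap 10st
  -> R2 @ bar 5 tick 0 v(0, 1): G3/B3 M3 -> A3/A4 P8 similar
  -> R7 @ bar 5 tick 0 v(1,): B3->A4 leap 10st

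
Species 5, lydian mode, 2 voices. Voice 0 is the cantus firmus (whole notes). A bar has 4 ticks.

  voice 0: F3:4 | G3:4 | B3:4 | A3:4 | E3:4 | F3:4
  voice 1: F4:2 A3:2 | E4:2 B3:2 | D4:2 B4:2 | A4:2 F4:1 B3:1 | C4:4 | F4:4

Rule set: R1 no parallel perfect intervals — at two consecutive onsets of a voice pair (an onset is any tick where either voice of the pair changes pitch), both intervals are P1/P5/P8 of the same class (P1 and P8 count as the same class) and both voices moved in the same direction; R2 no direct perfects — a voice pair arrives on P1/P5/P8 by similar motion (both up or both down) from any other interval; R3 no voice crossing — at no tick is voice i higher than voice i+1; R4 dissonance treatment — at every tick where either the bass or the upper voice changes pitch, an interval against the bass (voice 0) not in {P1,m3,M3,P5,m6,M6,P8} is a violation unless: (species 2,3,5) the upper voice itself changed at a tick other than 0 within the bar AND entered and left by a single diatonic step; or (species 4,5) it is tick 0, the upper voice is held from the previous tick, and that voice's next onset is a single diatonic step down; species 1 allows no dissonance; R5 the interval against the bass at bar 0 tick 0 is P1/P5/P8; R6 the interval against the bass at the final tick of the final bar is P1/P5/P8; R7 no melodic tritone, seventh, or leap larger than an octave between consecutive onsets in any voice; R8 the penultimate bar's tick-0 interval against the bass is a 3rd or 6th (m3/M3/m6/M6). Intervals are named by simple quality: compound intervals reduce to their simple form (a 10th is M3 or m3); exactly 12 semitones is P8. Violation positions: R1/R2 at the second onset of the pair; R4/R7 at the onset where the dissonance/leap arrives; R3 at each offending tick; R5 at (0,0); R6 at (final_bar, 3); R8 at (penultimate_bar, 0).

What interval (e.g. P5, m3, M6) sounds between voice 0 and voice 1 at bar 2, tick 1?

m3

voice 0=B3 voice 1=D4 -> m3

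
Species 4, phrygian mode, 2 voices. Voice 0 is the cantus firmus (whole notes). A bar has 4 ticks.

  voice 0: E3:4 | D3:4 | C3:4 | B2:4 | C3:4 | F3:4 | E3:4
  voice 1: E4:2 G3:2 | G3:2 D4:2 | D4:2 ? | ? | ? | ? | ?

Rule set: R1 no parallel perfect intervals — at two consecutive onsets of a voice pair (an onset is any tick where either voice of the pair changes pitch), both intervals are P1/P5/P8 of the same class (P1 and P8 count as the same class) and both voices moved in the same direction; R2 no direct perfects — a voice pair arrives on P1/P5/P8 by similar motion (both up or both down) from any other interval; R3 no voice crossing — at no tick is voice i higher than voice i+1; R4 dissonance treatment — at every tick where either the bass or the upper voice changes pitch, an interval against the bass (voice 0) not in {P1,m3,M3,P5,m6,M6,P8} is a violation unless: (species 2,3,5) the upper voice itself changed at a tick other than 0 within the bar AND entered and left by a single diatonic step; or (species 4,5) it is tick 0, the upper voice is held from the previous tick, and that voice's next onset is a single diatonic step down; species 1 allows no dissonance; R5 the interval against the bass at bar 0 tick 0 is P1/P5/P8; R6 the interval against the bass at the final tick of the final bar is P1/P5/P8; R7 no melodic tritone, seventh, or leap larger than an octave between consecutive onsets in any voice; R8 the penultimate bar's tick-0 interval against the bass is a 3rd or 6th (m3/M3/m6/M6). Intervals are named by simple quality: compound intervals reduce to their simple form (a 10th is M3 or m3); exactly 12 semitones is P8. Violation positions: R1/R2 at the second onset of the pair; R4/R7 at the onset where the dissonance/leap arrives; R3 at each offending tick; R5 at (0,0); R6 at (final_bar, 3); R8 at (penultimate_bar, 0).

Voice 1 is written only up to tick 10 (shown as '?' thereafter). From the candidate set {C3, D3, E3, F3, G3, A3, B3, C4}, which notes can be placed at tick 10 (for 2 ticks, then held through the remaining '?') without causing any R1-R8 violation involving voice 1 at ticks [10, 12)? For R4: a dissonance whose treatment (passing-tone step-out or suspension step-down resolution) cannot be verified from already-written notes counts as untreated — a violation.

{A3, C4, G3}

C3: violates R7
D3: violates R4
E3: violates R7
F3: violates R4
G3: legal
A3: legal
B3: violates R4
C4: legal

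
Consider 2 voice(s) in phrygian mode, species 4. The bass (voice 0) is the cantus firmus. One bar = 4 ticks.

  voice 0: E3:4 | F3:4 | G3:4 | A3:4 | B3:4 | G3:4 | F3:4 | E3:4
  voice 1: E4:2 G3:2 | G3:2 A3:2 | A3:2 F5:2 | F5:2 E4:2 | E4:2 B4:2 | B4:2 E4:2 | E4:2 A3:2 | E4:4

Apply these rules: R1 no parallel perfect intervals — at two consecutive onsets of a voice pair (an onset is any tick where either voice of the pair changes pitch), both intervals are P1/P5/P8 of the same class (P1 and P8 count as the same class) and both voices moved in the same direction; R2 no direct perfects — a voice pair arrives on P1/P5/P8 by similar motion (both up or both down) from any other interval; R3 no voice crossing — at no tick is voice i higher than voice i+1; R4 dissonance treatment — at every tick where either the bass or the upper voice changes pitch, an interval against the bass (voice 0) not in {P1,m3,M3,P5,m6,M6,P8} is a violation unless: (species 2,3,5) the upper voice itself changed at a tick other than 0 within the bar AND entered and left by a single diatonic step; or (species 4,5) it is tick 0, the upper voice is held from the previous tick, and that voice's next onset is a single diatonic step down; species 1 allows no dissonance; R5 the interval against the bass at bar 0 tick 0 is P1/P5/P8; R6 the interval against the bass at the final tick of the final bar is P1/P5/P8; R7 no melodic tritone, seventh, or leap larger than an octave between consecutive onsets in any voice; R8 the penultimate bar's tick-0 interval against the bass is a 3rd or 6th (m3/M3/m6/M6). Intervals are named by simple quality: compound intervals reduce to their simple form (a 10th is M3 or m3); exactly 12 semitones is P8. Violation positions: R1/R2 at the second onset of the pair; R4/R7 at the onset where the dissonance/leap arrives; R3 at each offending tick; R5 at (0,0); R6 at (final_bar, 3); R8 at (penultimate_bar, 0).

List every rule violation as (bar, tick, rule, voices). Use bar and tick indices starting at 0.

bar 0: v0=E3 v1=E4 downbeat P8
bar 1: v0=F3 v1=G3 downbeat M2
bar 2: v0=G3 v1=A3 downbeat M2
bar 3: v0=A3 v1=F5 downbeat m6
bar 4: v0=B3 v1=E4 downbeat P4
bar 5: v0=G3 v1=B4 downbeat M3
bar 6: v0=F3 v1=E4 downbeat M7
bar 7: v0=E3 v1=E4 downbeat P8
  -> R4 @ bar 1 tick 0 v(0, 1): F3/G3 M2 untreated
  -> R4 @ bar 2 tick 0 v(0, 1): G3/A3 M2 untreated
  -> R4 @ bar 2 tick 2 v(0, 1): G3/F5 m7 untreated
  -> R7 @ bar 2 tick 2 v(1,): A3->F5 leap 20st
  -> R7 @ bar 3 tick 2 v(1,): F5->E4 leap 13st
  -> R4 @ bar 4 tick 0 v(0, 1): B3/E4 P4 untreated
  -> R4 @ bar 6 tick 0 v(0, 1): F3/E4 M7 untreated
  -> R8 @ bar 6 tick 0 v(0, 1): penult M7 not 3rd/6th

(1, 0, R4, (0, 1))
(2, 0, R4, (0, 1))
(2, 2, R4, (0, 1))
(2, 2, R7, (1,))
(3, 2, R7, (1,))
(4, 0, R4, (0, 1))
(6, 0, R4, (0, 1))
(6, 0, R8, (0, 1))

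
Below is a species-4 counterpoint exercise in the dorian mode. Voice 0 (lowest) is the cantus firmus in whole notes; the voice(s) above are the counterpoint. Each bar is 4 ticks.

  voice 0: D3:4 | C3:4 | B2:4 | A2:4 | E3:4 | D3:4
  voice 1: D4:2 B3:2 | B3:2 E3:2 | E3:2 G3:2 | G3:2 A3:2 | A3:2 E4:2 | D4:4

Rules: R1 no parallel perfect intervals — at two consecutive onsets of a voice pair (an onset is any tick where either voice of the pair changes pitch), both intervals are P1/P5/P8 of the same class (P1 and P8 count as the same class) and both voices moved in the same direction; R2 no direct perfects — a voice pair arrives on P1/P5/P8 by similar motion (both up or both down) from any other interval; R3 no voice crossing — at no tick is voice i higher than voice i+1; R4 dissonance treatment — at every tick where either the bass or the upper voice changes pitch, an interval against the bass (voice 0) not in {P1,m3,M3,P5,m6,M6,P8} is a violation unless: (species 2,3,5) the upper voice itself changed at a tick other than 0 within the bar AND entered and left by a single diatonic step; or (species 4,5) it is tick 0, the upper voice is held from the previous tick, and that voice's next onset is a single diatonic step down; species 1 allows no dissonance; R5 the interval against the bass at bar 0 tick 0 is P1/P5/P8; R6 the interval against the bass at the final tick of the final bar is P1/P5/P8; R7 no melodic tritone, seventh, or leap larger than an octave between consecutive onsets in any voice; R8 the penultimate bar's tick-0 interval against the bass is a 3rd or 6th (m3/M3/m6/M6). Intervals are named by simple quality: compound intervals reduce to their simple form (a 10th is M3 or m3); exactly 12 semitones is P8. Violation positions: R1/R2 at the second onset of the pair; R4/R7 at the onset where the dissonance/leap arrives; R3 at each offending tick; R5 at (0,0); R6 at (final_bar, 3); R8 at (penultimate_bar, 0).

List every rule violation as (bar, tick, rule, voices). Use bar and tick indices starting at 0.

(1, 0, R4, (0, 1))
(2, 0, R4, (0, 1))
(3, 0, R4, (0, 1))
(4, 0, R4, (0, 1))
(4, 0, R8, (0, 1))
(5, 0, R1, (0, 1))

bar 0: v0=D3 v1=D4 downbeat P8
bar 1: v0=C3 v1=B3 downbeat M7
bar 2: v0=B2 v1=E3 downbeat P4
bar 3: v0=A2 v1=G3 downbeat m7
bar 4: v0=E3 v1=A3 downbeat P4
bar 5: v0=D3 v1=D4 downbeat P8
  -> R4 @ bar 1 tick 0 v(0, 1): C3/B3 M7 untreated
  -> R4 @ bar 2 tick 0 v(0, 1): B2/E3 P4 untreated
  -> R4 @ bar 3 tick 0 v(0, 1): A2/G3 m7 untreated
  -> R4 @ bar 4 tick 0 v(0, 1): E3/A3 P4 untreated
  -> R8 @ bar 4 tick 0 v(0, 1): penult P4 not 3rd/6th
  -> R1 @ bar 5 tick 0 v(0, 1): E3/E4 P8 -> D3/D4 P8 similar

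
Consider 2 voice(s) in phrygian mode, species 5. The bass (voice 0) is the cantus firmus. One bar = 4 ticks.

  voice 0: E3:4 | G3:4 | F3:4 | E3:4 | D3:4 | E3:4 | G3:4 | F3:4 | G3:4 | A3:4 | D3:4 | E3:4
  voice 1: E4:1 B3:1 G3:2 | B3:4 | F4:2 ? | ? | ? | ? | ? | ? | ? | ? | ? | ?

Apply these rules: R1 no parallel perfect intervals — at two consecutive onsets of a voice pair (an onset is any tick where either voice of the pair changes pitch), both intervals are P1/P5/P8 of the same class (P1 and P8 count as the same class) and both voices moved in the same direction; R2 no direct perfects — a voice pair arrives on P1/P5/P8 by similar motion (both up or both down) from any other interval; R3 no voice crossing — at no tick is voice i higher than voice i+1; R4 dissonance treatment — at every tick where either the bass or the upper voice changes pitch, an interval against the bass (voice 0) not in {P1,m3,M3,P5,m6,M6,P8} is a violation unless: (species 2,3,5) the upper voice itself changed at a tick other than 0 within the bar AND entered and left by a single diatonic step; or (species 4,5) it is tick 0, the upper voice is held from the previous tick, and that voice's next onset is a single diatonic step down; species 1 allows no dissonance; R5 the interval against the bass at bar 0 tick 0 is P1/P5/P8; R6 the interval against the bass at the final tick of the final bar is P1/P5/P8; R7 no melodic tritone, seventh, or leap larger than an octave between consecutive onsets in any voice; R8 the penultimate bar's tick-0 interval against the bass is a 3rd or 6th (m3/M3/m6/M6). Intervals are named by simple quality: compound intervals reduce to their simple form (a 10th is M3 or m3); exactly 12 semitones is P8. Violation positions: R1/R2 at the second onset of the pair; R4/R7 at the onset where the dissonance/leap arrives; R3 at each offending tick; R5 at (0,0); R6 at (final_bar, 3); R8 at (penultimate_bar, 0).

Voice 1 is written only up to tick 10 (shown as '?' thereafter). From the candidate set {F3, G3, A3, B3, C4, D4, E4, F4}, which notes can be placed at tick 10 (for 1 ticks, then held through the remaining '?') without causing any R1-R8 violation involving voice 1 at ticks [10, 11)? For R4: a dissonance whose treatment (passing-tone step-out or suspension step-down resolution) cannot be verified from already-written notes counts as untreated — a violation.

{A3, C4, D4, F3, F4}

F3: legal
G3: violates R4,R7
A3: legal
B3: violates R4,R7
C4: legal
D4: legal
E4: violates R4
F4: legal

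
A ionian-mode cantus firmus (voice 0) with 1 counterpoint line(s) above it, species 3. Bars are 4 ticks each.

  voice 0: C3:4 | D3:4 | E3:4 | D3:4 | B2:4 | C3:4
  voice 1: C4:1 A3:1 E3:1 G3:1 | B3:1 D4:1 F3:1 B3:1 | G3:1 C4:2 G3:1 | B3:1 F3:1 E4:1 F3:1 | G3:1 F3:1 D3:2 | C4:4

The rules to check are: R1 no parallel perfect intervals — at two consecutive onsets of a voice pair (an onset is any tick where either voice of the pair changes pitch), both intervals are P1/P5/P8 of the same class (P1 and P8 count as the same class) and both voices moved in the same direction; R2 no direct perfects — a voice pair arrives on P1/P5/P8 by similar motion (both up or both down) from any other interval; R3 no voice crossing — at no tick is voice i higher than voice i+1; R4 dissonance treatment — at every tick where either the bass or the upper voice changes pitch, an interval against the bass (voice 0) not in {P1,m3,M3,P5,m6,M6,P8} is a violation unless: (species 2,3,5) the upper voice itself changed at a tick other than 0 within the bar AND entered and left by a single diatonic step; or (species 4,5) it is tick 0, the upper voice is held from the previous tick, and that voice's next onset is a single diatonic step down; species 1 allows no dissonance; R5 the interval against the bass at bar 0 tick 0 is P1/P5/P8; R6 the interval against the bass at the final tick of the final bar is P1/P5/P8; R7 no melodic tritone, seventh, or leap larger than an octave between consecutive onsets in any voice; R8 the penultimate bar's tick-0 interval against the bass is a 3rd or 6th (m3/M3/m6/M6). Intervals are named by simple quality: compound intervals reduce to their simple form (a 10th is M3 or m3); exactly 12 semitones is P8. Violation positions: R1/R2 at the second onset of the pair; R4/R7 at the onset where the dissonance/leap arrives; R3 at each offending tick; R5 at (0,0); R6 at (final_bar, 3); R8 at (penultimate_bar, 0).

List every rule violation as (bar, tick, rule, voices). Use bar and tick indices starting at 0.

bar 0: v0=C3 v1=C4 downbeat P8
bar 1: v0=D3 v1=B3 downbeat M6
bar 2: v0=E3 v1=G3 downbeat m3
bar 3: v0=D3 v1=B3 downbeat M6
bar 4: v0=B2 v1=G3 downbeat m6
bar 5: v0=C3 v1=C4 downbeat P8
  -> R7 @ bar 1 tick 3 v(1,): F3->B3 leap 6st
  -> R7 @ bar 3 tick 1 v(1,): B3->F3 leap 6st
  -> R4 @ bar 3 tick 2 v(0, 1): D3/E4 M2 untreated
  -> R7 @ bar 3 tick 2 v(1,): F3->E4 leap 11st
  -> R7 @ bar 3 tick 3 v(1,): E4->F3 leap 11st
  -> R4 @ bar 4 tick 1 v(0, 1): B2/F3 TT untreated
  -> R2 @ bar 5 tick 0 v(0, 1): B2/D3 m3 -> C3/C4 P8 similar
  -> R7 @ bar 5 tick 0 v(1,): D3->C4 leap 10st

(1, 3, R7, (1,))
(3, 1, R7, (1,))
(3, 2, R4, (0, 1))
(3, 2, R7, (1,))
(3, 3, R7, (1,))
(4, 1, R4, (0, 1))
(5, 0, R2, (0, 1))
(5, 0, R7, (1,))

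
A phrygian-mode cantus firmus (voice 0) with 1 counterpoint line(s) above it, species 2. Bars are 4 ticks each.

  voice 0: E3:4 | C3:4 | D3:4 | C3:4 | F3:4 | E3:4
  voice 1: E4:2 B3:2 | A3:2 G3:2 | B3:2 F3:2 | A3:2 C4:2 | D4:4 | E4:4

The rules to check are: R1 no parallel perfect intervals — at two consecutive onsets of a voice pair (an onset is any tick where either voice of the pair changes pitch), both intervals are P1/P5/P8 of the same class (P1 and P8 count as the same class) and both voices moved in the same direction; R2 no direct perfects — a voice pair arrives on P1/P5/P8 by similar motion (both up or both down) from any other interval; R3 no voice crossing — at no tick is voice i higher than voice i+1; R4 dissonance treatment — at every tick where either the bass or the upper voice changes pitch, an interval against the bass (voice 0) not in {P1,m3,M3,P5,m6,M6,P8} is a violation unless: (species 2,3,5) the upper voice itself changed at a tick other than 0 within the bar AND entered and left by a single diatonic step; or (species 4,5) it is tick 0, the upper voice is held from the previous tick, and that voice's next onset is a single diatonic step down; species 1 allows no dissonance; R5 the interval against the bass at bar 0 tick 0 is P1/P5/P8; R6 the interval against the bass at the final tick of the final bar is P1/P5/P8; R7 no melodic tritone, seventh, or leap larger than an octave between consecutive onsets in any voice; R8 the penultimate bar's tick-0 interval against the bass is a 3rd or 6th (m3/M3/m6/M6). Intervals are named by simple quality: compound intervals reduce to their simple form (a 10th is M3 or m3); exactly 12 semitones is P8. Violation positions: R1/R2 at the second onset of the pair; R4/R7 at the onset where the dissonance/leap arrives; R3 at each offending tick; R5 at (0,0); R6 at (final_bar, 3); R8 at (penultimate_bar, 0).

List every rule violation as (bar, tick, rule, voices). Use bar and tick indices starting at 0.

bar 0: v0=E3 v1=E4 downbeat P8
bar 1: v0=C3 v1=A3 downbeat M6
bar 2: v0=D3 v1=B3 downbeat M6
bar 3: v0=C3 v1=A3 downbeat M6
bar 4: v0=F3 v1=D4 downbeat M6
bar 5: v0=E3 v1=E4 downbeat P8
  -> R7 @ bar 2 tick 2 v(1,): B3->F3 leap 6st

(2, 2, R7, (1,))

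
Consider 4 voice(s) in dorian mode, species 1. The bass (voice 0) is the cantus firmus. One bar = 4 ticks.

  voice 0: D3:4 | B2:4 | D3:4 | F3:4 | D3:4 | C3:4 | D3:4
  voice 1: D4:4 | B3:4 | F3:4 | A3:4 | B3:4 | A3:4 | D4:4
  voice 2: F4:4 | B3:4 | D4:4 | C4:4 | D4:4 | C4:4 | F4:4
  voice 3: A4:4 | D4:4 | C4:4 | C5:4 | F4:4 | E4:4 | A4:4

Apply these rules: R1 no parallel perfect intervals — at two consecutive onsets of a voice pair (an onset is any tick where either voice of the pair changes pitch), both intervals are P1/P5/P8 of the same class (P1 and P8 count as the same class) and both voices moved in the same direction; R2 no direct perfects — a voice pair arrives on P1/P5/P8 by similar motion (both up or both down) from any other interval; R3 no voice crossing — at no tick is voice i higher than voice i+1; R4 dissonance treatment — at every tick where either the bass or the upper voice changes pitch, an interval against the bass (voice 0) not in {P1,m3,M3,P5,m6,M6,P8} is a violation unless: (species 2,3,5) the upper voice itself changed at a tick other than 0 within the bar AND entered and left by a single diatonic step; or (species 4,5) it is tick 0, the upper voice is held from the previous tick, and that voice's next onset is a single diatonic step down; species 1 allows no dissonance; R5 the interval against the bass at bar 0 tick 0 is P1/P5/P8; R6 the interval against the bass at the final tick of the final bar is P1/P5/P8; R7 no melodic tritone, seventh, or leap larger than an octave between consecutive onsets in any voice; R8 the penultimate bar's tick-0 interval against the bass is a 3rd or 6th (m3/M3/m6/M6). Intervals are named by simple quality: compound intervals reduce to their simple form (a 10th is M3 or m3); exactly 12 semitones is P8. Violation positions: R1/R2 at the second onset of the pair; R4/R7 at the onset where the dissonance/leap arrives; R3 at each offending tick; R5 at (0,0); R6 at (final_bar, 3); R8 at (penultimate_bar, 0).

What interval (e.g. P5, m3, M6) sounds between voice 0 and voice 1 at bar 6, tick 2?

voice 0=D3 voice 1=D4 -> P8

P8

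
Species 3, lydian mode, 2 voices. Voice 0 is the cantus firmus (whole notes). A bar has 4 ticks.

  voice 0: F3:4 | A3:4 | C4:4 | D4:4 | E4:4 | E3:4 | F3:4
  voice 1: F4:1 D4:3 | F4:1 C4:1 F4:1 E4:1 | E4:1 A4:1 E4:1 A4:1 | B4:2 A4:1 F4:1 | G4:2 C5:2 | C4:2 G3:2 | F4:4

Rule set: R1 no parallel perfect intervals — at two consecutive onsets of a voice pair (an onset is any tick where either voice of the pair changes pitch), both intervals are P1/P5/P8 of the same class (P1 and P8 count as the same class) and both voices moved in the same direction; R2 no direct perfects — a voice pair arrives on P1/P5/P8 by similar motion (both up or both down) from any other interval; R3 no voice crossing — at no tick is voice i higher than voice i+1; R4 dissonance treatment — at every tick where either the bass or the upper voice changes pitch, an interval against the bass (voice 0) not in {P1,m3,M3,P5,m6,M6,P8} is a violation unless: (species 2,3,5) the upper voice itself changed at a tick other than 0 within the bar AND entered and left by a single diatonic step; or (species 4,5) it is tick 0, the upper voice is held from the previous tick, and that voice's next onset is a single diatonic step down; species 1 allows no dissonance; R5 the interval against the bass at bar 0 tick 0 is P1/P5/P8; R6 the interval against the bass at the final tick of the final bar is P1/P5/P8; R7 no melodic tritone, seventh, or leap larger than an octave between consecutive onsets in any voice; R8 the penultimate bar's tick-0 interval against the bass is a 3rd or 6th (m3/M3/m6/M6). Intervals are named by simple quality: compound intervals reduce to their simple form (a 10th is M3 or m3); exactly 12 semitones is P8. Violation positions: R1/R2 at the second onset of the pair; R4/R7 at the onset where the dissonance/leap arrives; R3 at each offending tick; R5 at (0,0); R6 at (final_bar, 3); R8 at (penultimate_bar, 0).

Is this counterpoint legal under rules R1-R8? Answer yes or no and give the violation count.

No (2 violations)

bar 0: v0=F3 v1=F4 (P8)
bar 1: v0=A3 v1=F4 (m6)
bar 2: v0=C4 v1=E4 (M3)
bar 3: v0=D4 v1=B4 (M6)
bar 4: v0=E4 v1=G4 (m3)
bar 5: v0=E3 v1=C4 (m6)
bar 6: v0=F3 v1=F4 (P8)
  R2 @ bar6.0: E3/G3 m3 -> F3/F4 P8 similar
  R7 @ bar6.0: G3->F4 leap 10st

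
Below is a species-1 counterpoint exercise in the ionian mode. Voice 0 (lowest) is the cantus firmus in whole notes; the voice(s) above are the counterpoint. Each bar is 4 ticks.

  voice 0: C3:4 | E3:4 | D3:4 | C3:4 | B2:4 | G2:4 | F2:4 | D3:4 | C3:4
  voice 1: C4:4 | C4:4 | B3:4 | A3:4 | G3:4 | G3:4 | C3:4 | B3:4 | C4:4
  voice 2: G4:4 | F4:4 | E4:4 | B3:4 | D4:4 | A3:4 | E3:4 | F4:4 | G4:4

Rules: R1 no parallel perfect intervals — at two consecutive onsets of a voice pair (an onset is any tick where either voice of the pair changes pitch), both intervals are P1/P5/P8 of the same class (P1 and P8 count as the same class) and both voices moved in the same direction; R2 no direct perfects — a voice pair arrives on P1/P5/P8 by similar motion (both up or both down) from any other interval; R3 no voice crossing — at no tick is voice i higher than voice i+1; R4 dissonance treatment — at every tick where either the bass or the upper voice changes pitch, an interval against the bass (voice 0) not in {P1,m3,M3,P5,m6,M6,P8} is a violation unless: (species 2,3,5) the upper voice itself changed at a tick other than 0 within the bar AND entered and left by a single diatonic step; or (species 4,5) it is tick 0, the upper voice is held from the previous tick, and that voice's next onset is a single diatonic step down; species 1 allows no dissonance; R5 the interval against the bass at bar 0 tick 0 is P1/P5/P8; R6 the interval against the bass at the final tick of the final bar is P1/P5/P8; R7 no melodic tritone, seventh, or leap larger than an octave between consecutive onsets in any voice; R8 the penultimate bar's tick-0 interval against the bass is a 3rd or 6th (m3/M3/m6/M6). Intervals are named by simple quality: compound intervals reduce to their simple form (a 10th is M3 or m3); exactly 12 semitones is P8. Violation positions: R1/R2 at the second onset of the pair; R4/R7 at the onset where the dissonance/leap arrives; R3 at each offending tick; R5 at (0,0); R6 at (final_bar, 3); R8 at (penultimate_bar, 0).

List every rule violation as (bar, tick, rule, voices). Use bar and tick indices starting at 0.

bar 0: v0=C3 v1=C4 v2=G4 downbeat P5
bar 1: v0=E3 v1=C4 v2=F4 downbeat m2
bar 2: v0=D3 v1=B3 v2=E4 downbeat M2
bar 3: v0=C3 v1=A3 v2=B3 downbeat M7
bar 4: v0=B2 v1=G3 v2=D4 downbeat m3
bar 5: v0=G2 v1=G3 v2=A3 downbeat M2
bar 6: v0=F2 v1=C3 v2=E3 downbeat M7
bar 7: v0=D3 v1=B3 v2=F4 downbeat m3
bar 8: v0=C3 v1=C4 v2=G4 downbeat P5
  -> R4 @ bar 1 tick 0 v(0, 2): E3/F4 m2 untreated
  -> R4 @ bar 2 tick 0 v(0, 2): D3/E4 M2 untreated
  -> R4 @ bar 3 tick 0 v(0, 2): C3/B3 M7 untreated
  -> R4 @ bar 5 tick 0 v(0, 2): G2/A3 M2 untreated
  -> R2 @ bar 6 tick 0 v(0, 1): G2/G3 P8 -> F2/C3 P5 similar
  -> R4 @ bar 6 tick 0 v(0, 2): F2/E3 M7 untreated
  -> R7 @ bar 7 tick 0 v(1,): C3->B3 leap 11st
  -> R7 @ bar 7 tick 0 v(2,): E3->F4 leap 13st
  -> R2 @ bar 8 tick 0 v(1, 2): B3/F4 TT -> C4/G4 P5 similar

(1, 0, R4, (0, 2))
(2, 0, R4, (0, 2))
(3, 0, R4, (0, 2))
(5, 0, R4, (0, 2))
(6, 0, R2, (0, 1))
(6, 0, R4, (0, 2))
(7, 0, R7, (1,))
(7, 0, R7, (2,))
(8, 0, R2, (1, 2))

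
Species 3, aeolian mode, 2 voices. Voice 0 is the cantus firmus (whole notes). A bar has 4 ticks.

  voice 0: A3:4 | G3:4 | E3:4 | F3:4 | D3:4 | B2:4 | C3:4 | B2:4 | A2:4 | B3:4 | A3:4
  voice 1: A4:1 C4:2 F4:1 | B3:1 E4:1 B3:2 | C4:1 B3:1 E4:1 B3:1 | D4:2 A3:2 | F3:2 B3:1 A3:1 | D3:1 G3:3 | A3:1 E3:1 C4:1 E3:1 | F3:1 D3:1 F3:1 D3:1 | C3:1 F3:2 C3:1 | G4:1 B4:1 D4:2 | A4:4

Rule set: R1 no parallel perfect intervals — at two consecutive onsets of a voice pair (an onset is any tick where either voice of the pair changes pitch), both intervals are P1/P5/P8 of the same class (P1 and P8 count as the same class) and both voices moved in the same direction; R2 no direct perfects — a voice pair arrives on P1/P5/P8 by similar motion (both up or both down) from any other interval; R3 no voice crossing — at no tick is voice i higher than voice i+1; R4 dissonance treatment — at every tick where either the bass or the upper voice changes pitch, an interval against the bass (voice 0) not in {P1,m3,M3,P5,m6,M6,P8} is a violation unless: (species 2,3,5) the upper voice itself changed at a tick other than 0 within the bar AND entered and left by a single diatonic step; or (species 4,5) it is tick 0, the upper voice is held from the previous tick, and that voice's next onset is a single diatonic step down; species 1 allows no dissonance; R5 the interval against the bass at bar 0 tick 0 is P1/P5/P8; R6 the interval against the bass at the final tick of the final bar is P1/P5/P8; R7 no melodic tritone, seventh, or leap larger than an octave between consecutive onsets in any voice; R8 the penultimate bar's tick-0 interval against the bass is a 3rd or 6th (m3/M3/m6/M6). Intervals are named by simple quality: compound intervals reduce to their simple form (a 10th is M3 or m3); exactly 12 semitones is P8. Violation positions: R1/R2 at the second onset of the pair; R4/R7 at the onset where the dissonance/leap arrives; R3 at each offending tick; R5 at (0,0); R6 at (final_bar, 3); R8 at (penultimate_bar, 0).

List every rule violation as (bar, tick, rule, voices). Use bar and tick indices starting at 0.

bar 0: v0=A3 v1=A4 downbeat P8
bar 1: v0=G3 v1=B3 downbeat M3
bar 2: v0=E3 v1=C4 downbeat m6
bar 3: v0=F3 v1=D4 downbeat M6
bar 4: v0=D3 v1=F3 downbeat m3
bar 5: v0=B2 v1=D3 downbeat m3
bar 6: v0=C3 v1=A3 downbeat M6
bar 7: v0=B2 v1=F3 downbeat TT
bar 8: v0=A2 v1=C3 downbeat m3
bar 9: v0=B3 v1=G4 downbeat m6
bar 10: v0=A3 v1=A4 downbeat P8
  -> R7 @ bar 1 tick 0 v(1,): F4->B3 leap 6st
  -> R7 @ bar 4 tick 2 v(1,): F3->B3 leap 6st
  -> R4 @ bar 7 tick 0 v(0, 1): B2/F3 TT untreated
  -> R4 @ bar 7 tick 2 v(0, 1): B2/F3 TT untreated
  -> R7 @ bar 9 tick 0 v(0,): A2->B3 leap 14st
  -> R7 @ bar 9 tick 0 v(1,): C3->G4 leap 19st

(1, 0, R7, (1,))
(4, 2, R7, (1,))
(7, 0, R4, (0, 1))
(7, 2, R4, (0, 1))
(9, 0, R7, (0,))
(9, 0, R7, (1,))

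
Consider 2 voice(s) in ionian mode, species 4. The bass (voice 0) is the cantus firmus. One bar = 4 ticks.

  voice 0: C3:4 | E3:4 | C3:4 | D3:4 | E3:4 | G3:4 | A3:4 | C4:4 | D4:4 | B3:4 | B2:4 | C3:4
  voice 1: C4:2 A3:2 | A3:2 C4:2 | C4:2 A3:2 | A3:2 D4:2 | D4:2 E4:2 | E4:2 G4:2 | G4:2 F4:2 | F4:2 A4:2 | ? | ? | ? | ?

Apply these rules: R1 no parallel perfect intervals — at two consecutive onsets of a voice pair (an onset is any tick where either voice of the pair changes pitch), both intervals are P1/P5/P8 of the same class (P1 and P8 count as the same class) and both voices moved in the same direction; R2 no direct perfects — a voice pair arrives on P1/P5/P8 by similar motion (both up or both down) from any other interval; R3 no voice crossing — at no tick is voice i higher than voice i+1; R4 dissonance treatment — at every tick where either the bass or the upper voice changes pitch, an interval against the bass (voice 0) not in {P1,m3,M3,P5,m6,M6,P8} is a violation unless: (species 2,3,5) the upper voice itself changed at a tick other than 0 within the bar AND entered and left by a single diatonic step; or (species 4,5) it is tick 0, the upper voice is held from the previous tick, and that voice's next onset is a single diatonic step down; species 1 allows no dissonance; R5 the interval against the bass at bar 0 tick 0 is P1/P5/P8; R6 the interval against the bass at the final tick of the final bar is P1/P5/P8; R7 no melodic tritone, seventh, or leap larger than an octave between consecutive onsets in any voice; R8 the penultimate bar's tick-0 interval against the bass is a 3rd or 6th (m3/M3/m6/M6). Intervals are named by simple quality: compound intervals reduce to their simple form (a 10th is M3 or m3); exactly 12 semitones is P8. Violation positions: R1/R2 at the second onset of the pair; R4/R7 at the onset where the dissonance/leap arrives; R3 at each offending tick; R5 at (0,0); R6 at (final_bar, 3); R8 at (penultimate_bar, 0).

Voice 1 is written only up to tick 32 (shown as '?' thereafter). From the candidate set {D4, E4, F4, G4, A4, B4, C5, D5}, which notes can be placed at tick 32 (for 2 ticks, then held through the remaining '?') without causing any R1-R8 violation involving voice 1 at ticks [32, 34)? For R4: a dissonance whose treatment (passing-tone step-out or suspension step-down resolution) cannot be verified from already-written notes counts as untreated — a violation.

D4: legal
E4: violates R4
F4: legal
G4: violates R4
A4: legal
B4: legal
C5: violates R4
D5: violates R2

{A4, B4, D4, F4}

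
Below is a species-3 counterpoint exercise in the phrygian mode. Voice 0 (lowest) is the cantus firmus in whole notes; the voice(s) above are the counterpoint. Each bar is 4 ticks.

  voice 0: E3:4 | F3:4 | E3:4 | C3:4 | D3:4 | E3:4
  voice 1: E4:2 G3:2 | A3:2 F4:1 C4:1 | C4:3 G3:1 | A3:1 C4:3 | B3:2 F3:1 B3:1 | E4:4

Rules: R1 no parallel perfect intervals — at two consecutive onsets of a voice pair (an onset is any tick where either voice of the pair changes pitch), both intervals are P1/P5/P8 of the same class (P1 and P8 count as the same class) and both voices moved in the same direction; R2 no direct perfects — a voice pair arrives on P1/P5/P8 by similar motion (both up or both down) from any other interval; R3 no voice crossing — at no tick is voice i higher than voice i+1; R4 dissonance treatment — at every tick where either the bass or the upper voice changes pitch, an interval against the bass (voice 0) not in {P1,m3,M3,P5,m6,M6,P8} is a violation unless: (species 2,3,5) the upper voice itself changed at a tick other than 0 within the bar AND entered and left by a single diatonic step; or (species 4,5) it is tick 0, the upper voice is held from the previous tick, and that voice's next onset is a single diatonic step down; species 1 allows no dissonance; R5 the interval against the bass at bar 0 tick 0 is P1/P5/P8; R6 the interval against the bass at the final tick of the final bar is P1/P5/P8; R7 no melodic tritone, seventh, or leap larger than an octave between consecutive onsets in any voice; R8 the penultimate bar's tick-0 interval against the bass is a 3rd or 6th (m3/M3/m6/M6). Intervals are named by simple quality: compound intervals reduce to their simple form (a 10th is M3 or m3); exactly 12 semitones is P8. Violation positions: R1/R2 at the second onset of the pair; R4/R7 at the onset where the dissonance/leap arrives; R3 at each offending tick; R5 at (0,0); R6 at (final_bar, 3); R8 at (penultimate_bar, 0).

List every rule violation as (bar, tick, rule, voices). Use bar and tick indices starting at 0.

(4, 2, R7, (1,))
(4, 3, R7, (1,))
(5, 0, R2, (0, 1))

bar 0: v0=E3 v1=E4 downbeat P8
bar 1: v0=F3 v1=A3 downbeat M3
bar 2: v0=E3 v1=C4 downbeat m6
bar 3: v0=C3 v1=A3 downbeat M6
bar 4: v0=D3 v1=B3 downbeat M6
bar 5: v0=E3 v1=E4 downbeat P8
  -> R7 @ bar 4 tick 2 v(1,): B3->F3 leap 6st
  -> R7 @ bar 4 tick 3 v(1,): F3->B3 leap 6st
  -> R2 @ bar 5 tick 0 v(0, 1): D3/B3 M6 -> E3/E4 P8 similar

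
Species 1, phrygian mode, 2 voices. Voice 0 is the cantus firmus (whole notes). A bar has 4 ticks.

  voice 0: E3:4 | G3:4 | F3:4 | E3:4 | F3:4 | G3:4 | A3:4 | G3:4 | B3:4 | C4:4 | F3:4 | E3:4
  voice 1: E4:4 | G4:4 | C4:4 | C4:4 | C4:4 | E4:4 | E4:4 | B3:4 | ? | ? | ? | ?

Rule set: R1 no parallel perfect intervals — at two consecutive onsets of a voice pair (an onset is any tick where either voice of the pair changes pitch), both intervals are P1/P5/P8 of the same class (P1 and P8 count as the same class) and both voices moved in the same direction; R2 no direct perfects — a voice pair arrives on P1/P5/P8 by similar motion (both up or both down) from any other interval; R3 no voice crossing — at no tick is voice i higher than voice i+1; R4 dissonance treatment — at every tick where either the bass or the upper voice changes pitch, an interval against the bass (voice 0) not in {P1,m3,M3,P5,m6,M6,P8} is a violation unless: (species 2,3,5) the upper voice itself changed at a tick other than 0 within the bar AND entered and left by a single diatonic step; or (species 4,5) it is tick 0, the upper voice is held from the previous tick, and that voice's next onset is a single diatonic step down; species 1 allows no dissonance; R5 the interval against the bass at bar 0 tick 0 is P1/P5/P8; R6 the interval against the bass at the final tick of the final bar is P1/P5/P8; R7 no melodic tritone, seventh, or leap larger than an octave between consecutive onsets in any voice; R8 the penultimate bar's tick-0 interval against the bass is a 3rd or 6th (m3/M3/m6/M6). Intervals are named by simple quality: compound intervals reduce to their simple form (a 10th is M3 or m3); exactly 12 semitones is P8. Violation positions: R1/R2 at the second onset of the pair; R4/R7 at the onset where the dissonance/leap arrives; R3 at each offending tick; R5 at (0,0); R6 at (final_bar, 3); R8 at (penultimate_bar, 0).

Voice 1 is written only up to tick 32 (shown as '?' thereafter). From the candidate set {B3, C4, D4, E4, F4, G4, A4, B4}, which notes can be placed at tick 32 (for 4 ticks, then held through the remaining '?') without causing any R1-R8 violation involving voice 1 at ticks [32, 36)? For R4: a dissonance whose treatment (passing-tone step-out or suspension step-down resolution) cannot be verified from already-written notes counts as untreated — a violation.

{B3, D4, G4}

B3: legal
C4: violates R4
D4: legal
E4: violates R4
F4: violates R4,R7
G4: legal
A4: violates R4,R7
B4: violates R2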